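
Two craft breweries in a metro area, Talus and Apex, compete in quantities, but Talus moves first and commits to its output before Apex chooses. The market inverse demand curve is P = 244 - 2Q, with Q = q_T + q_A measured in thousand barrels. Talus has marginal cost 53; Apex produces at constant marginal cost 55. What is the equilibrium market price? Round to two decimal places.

101.25

The follower Apex best-responds to any q_T: π_A = (244 - 2Q)q_A - 55q_A.
Follower FOC: 189 - 2q_T - 4q_A = 0, so q_A(q_T) = (189 - 2q_T)/4.
The leader anticipates this reaction. Substituting into P = 244 - 2Q gives P = 299/2 - q_T, so π_T = (299/2 - q_T)q_T - 53q_T.
The leader's first-order condition 193/2 - 2q_T = 0 yields q_T = 193/4.
Then q_A = (189 - 2·(193/4))/4 = 185/8.
Total output Q = 571/8, so price P = 244 - 2·(571/8) = 405/4.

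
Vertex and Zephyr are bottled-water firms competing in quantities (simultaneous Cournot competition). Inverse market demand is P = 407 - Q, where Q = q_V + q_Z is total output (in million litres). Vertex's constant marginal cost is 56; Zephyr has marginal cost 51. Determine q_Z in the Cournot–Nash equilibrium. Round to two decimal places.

Vertex's profit: π_V = (407 - Q)q_V - (56q_V). Setting ∂π_V/∂q_V = 0: 351 - 2q_V - (q_Z) = 0.
Zephyr's first-order condition: 356 - 2q_Z - (q_V) = 0.
Rearranging gives the reaction functions q_V = (351 - q_Z)/2 and q_Z = (356 - q_V)/2.
Solving the pair: q_V = 346/3, q_Z = 361/3.

120.33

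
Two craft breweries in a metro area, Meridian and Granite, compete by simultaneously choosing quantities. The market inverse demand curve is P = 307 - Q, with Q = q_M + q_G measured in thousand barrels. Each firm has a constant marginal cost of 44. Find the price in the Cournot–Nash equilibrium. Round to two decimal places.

A representative firm's profit is π_i = q_i(307 - Q) - 44q_i.
Setting ∂π_i/∂q_i = 0 with rivals' quantities fixed: 263 - 2q_i - q_j = 0.
By symmetry each firm produces the same amount; substituting q_j = q_i yields q_i = 263/3.
Total output Q = 526/3, so price P = 307 - 526/3 = 395/3.

131.67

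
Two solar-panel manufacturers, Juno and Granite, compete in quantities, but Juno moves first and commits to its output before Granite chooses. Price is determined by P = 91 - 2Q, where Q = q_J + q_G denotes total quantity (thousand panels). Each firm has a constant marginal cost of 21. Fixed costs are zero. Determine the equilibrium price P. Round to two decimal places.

The follower Granite best-responds to any q_J: π_G = (91 - 2Q)q_G - 21q_G.
Setting the follower's marginal profit to zero, 70 - 2q_J - 4q_G = 0, i.e. q_G = (70 - 2q_J)/4.
The leader anticipates this reaction. Substituting into P = 91 - 2Q gives P = 56 - q_J, so π_J = (56 - q_J)q_J - 21q_J.
Maximising: ∂π_J/∂q_J = 35 - 2q_J = 0, giving q_J = 35/2.
Then q_G = (70 - 2·(35/2))/4 = 35/4.
Total output Q = 105/4, so price P = 91 - 2·(105/4) = 77/2.

38.50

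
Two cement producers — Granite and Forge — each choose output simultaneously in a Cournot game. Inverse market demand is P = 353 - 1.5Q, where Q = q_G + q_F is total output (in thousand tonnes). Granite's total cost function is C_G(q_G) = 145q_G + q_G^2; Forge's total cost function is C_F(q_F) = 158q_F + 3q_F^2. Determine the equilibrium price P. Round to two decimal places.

274.32

Granite's profit: π_G = (353 - 1.5Q)q_G - (145q_G + q_G²). Setting ∂π_G/∂q_G = 0: 208 - 5q_G - (3/2)(q_F) = 0.
Forge's first-order condition: 195 - 9q_F - (3/2)(q_G) = 0.
Rearranging gives the reaction functions q_G = (208 - (3/2)q_F)/5 and q_F = (195 - (3/2)q_G)/9.
Solving the pair: q_G = 702/19, q_F = 884/57.
Total output Q = 52.4561, so price P = 353 - (3/2)·52.4561 = 274.3158.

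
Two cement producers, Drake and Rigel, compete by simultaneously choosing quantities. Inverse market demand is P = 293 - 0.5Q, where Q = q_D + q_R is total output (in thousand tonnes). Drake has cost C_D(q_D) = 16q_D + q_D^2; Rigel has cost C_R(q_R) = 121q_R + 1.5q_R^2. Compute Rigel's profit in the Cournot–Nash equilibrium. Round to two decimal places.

2064.37

Drake's profit: π_D = (293 - 0.5Q)q_D - (16q_D + q_D²). Setting ∂π_D/∂q_D = 0: 277 - 3q_D - (1/2)(q_R) = 0.
Rigel's profit: π_R = (293 - 0.5Q)q_R - (121q_R + (3/2)q_R²). Setting ∂π_R/∂q_R = 0: 172 - 4q_R - (1/2)(q_D) = 0.
Rearranging gives the reaction functions q_D = (277 - (1/2)q_R)/3 and q_R = (172 - (1/2)q_D)/4.
Substituting one into the other gives q_D = 86.9787 and q_R = 1510/47.
Price P = 293 - (1/2)·119.1064 = 233.4468.
Rigel's profit: 233.4468·(1510/47) - 121·(1510/47) - (3/2)(1510/47)² = 2064.3730.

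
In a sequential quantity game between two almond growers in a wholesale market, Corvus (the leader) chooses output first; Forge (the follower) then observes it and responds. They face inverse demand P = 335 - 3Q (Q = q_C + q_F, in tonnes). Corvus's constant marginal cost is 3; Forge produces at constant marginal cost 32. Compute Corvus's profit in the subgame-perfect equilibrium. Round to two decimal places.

5430.04

Solve by backward induction. Given q_C, the follower Forge maximises π_F = (335 - 3q_C - 3q_F)q_F - 32q_F.
∂π_F/∂q_F = 303 - 3q_C - 6q_F = 0 gives the reaction function q_F = (303 - 3q_C)/6.
The leader anticipates this reaction. Substituting into P = 335 - 3Q gives P = 367/2 - (3/2)q_C, so π_C = (367/2 - (3/2)q_C)q_C - 3q_C.
Leader FOC: 361/2 - 3q_C = 0, so q_C = 361/6.
Then q_F = (303 - 3·(361/6))/6 = 245/12.
Price P = 335 - 3·(967/12) = 373/4.
Corvus's profit: (373/4 - 3)·(361/6) = 5430.0417.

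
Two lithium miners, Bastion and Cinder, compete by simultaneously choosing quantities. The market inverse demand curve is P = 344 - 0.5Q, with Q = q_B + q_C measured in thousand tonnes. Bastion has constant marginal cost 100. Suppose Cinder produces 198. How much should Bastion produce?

With the rival's output fixed at 198, Bastion's profit is π_B = (344 - (1/2)·198 - (1/2)q_B)q_B - (100q_B) = (245 - (1/2)q_B)q_B - (100q_B).
∂π_B/∂q_B = 145 - q_B = 0, so q_B = 145.

145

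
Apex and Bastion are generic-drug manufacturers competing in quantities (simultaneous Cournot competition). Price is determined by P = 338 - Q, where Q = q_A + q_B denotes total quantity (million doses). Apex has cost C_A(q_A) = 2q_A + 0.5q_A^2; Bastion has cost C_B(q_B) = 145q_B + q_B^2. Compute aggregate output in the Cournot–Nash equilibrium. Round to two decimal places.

Apex's profit: π_A = (338 - Q)q_A - (2q_A + (1/2)q_A²). Setting ∂π_A/∂q_A = 0: 336 - 3q_A - (q_B) = 0.
Bastion's first-order condition: 193 - 4q_B - (q_A) = 0.
Best responses: q_A = (336 - q_B)/3, q_B = (193 - q_A)/4.
Solving the pair: q_A = 1151/11, q_B = 243/11.
Total output Q = 1151/11 + 243/11 = 1394/11.

126.73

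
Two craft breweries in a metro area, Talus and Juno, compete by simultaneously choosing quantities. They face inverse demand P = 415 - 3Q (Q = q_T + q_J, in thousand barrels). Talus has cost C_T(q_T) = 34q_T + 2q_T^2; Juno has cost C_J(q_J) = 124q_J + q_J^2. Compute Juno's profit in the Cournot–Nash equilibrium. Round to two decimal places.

Talus's profit: π_T = (415 - 3Q)q_T - (34q_T + 2q_T²). Setting ∂π_T/∂q_T = 0: 381 - 10q_T - 3(q_J) = 0.
Juno's profit: π_J = (415 - 3Q)q_J - (124q_J + q_J²). Setting ∂π_J/∂q_J = 0: 291 - 8q_J - 3(q_T) = 0.
Best responses: q_T = (381 - 3q_J)/10, q_J = (291 - 3q_T)/8.
Substituting one into the other gives q_T = 30.6338 and q_J = 1767/71.
Price P = 415 - 3·55.5211 = 248.4366.
Juno's profit: 248.4366·(1767/71) - 124·(1767/71) - (1767/71)² = 2477.5156.

2477.52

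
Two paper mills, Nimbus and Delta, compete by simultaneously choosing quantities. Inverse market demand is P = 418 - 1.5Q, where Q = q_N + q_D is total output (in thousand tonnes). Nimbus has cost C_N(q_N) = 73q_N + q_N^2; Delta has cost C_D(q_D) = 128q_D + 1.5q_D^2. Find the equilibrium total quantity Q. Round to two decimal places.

Nimbus's profit: π_N = (418 - 1.5Q)q_N - (73q_N + q_N²). Setting ∂π_N/∂q_N = 0: 345 - 5q_N - (3/2)(q_D) = 0.
Delta's profit: π_D = (418 - 1.5Q)q_D - (128q_D + (3/2)q_D²). Setting ∂π_D/∂q_D = 0: 290 - 6q_D - (3/2)(q_N) = 0.
Rearranging gives the reaction functions q_N = (345 - (3/2)q_D)/5 and q_D = (290 - (3/2)q_N)/6.
Substituting one into the other gives q_N = 58.9189 and q_D = 33.6036.
Total output Q = 58.9189 + 33.6036 = 92.5225.

92.52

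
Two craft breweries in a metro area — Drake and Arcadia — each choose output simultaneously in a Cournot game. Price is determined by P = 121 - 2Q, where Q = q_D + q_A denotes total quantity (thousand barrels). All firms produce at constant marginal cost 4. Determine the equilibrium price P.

43

A representative firm's profit is π_i = q_i(121 - 2Q) - 4q_i.
Setting ∂π_i/∂q_i = 0 with rivals' quantities fixed: 117 - 4q_i - 2q_j = 0.
With identical firms every q_j equals q_i, so q_j = q_i and 117 = 6q_i, giving q_i = 39/2.
Total output Q = 39, so price P = 121 - 2·39 = 43.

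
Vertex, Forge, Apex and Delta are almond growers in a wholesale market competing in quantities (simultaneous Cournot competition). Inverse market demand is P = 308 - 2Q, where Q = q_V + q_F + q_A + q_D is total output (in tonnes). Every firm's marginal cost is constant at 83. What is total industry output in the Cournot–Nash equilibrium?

90

Each firm earns π_i = (308 - 2Q)q_i - 83q_i.
First-order condition (treating rivals' output as given): 225 - 4q_i - 2·Σ_{j≠i} q_j = 0.
With identical firms every q_j equals q_i, so Σ_{j≠i} q_j = 3q_i and 225 = 10q_i, giving q_i = 45/2.
Total output Q = 45/2 + 45/2 + 45/2 + 45/2 = 90.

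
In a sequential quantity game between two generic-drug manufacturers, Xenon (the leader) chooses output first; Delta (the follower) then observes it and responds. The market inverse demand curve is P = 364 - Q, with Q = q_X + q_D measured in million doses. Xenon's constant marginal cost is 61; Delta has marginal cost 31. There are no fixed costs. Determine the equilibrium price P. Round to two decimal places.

The follower Delta best-responds to any q_X: π_D = (364 - Q)q_D - 31q_D.
Follower FOC: 333 - q_X - 2q_D = 0, so q_D(q_X) = (333 - q_X)/2.
Xenon substitutes q_D(q_X) into its own profit: π_X = q_X(364 - q_X - (333 - q_X)/2) - 61q_X = (395/2 - (1/2)q_X)q_X - 61q_X.
The leader's first-order condition 273/2 - q_X = 0 yields q_X = 273/2.
Then q_D = (333 - 273/2)/2 = 393/4.
Total output Q = 939/4, so price P = 364 - 939/4 = 517/4.

129.25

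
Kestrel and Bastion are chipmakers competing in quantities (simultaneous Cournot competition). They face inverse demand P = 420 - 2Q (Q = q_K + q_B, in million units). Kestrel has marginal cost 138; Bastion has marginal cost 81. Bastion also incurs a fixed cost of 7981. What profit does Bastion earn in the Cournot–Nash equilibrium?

Kestrel's profit: π_K = (420 - 2Q)q_K - (138q_K). Setting ∂π_K/∂q_K = 0: 282 - 4q_K - 2(q_B) = 0.
Bastion's profit: π_B = (420 - 2Q)q_B - (81q_B). Setting ∂π_B/∂q_B = 0: 339 - 4q_B - 2(q_K) = 0.
Best responses: q_K = (282 - 2q_B)/4, q_B = (339 - 2q_K)/4.
Solving the pair: q_K = 75/2, q_B = 66.
Price P = 420 - 2·(207/2) = 213.
Bastion's profit: (213 - 81)·66 - 7981 = 731.

731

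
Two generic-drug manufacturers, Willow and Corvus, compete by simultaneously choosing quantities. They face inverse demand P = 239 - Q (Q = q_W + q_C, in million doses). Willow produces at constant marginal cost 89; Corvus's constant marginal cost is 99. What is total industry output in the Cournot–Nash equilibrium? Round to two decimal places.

96.67

Willow's profit: π_W = (239 - Q)q_W - (89q_W). Setting ∂π_W/∂q_W = 0: 150 - 2q_W - (q_C) = 0.
Corvus's profit: π_C = (239 - Q)q_C - (99q_C). Setting ∂π_C/∂q_C = 0: 140 - 2q_C - (q_W) = 0.
So q_W = (150 - q_C)/2 and q_C = (140 - q_W)/2.
Substituting one into the other gives q_W = 160/3 and q_C = 130/3.
Total output Q = 160/3 + 130/3 = 290/3.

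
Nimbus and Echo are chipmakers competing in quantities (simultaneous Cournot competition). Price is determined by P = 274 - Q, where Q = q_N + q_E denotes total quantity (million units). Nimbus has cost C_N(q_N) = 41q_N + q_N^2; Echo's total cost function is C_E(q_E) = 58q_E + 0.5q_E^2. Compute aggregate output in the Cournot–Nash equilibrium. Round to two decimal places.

Nimbus's profit: π_N = (274 - Q)q_N - (41q_N + q_N²). Setting ∂π_N/∂q_N = 0: 233 - 4q_N - (q_E) = 0.
Echo's profit: π_E = (274 - Q)q_E - (58q_E + (1/2)q_E²). Setting ∂π_E/∂q_E = 0: 216 - 3q_E - (q_N) = 0.
Best responses: q_N = (233 - q_E)/4, q_E = (216 - q_N)/3.
Substituting one into the other gives q_N = 483/11 and q_E = 631/11.
Total output Q = 483/11 + 631/11 = 1114/11.

101.27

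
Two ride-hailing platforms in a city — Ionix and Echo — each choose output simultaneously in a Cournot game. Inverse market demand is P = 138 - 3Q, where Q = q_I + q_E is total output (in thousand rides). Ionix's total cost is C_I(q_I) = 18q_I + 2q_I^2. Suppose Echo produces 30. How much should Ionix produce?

With the rival's output fixed at 30, Ionix's profit is π_I = (138 - 3·30 - 3q_I)q_I - (18q_I + 2q_I²) = (48 - 3q_I)q_I - (18q_I + 2q_I²).
∂π_I/∂q_I = 30 - 10q_I = 0, so q_I = 3.

3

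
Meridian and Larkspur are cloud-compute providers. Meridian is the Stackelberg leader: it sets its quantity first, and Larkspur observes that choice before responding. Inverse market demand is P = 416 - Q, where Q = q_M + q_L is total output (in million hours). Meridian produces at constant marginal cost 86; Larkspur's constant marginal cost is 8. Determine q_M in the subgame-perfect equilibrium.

The follower Larkspur best-responds to any q_M: π_L = (416 - Q)q_L - 8q_L.
Setting the follower's marginal profit to zero, 408 - q_M - 2q_L = 0, i.e. q_L = (408 - q_M)/2.
Meridian substitutes q_L(q_M) into its own profit: π_M = q_M(416 - q_M - (408 - q_M)/2) - 86q_M = (212 - (1/2)q_M)q_M - 86q_M.
Maximising: ∂π_M/∂q_M = 126 - q_M = 0, giving q_M = 126.
Then q_L = (408 - 126)/2 = 141.

126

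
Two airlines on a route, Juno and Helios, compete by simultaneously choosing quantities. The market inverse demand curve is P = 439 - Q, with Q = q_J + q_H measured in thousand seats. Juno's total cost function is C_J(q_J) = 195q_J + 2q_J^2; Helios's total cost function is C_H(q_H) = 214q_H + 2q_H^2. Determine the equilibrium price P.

Juno's profit: π_J = (439 - Q)q_J - (195q_J + 2q_J²). Setting ∂π_J/∂q_J = 0: 244 - 6q_J - (q_H) = 0.
Helios's first-order condition: 225 - 6q_H - (q_J) = 0.
Rearranging gives the reaction functions q_J = (244 - q_H)/6 and q_H = (225 - q_J)/6.
Substituting one into the other gives q_J = 177/5 and q_H = 158/5.
Total output Q = 67, so price P = 439 - 67 = 372.

372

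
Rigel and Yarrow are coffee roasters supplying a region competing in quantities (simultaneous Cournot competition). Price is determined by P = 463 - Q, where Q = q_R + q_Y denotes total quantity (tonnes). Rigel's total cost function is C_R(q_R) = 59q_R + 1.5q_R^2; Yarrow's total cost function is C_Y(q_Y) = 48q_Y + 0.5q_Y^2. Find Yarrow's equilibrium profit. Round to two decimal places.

Rigel's profit: π_R = (463 - Q)q_R - (59q_R + (3/2)q_R²). Setting ∂π_R/∂q_R = 0: 404 - 5q_R - (q_Y) = 0.
Yarrow's first-order condition: 415 - 3q_Y - (q_R) = 0.
Rearranging gives the reaction functions q_R = (404 - q_Y)/5 and q_Y = (415 - q_R)/3.
Substituting one into the other gives q_R = 797/14 and q_Y = 1671/14.
Price P = 463 - 1234/7 = 286.7143.
Yarrow's profit: 286.7143·(1671/14) - 48·(1671/14) - (1/2)(1671/14)² = 21369.1913.

21369.19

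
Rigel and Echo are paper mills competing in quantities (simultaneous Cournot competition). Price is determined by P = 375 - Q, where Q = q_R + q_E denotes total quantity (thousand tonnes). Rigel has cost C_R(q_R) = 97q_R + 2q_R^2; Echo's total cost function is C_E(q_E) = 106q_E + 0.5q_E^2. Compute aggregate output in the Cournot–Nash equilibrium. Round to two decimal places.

Rigel's profit: π_R = (375 - Q)q_R - (97q_R + 2q_R²). Setting ∂π_R/∂q_R = 0: 278 - 6q_R - (q_E) = 0.
Echo's first-order condition: 269 - 3q_E - (q_R) = 0.
Best responses: q_R = (278 - q_E)/6, q_E = (269 - q_R)/3.
Solving the pair: q_R = 565/17, q_E = 1336/17.
Total output Q = 565/17 + 1336/17 = 1901/17.

111.82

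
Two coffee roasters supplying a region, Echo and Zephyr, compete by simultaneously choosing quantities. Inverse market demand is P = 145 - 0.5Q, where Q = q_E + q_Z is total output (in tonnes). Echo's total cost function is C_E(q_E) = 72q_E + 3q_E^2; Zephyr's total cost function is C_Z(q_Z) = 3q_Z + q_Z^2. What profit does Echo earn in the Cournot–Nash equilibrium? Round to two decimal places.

178.06

Echo's profit: π_E = (145 - 0.5Q)q_E - (72q_E + 3q_E²). Setting ∂π_E/∂q_E = 0: 73 - 7q_E - (1/2)(q_Z) = 0.
Zephyr's profit: π_Z = (145 - 0.5Q)q_Z - (3q_Z + q_Z²). Setting ∂π_Z/∂q_Z = 0: 142 - 3q_Z - (1/2)(q_E) = 0.
Rearranging gives the reaction functions q_E = (73 - (1/2)q_Z)/7 and q_Z = (142 - (1/2)q_E)/3.
Substituting one into the other gives q_E = 592/83 and q_Z = 46.1446.
Price P = 145 - (1/2)·53.2771 = 118.3614.
Echo's profit: 118.3614·(592/83) - 72·(592/83) - 3(592/83)² = 178.0555.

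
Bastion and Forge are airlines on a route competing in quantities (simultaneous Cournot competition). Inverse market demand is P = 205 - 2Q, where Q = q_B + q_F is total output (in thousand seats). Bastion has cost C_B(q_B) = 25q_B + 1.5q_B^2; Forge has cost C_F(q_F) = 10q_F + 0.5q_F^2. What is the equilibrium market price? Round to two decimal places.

Bastion's profit: π_B = (205 - 2Q)q_B - (25q_B + (3/2)q_B²). Setting ∂π_B/∂q_B = 0: 180 - 7q_B - 2(q_F) = 0.
Forge's first-order condition: 195 - 5q_F - 2(q_B) = 0.
So q_B = (180 - 2q_F)/7 and q_F = (195 - 2q_B)/5.
Substituting one into the other gives q_B = 510/31 and q_F = 1005/31.
Total output Q = 1515/31, so price P = 205 - 2·(1515/31) = 107.2581.

107.26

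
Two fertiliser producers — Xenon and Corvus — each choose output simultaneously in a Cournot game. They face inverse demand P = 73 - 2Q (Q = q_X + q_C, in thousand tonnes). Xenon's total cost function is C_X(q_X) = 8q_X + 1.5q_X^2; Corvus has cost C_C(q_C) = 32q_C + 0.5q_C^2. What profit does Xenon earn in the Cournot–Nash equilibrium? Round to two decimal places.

215.06

Xenon's profit: π_X = (73 - 2Q)q_X - (8q_X + (3/2)q_X²). Setting ∂π_X/∂q_X = 0: 65 - 7q_X - 2(q_C) = 0.
Corvus's profit: π_C = (73 - 2Q)q_C - (32q_C + (1/2)q_C²). Setting ∂π_C/∂q_C = 0: 41 - 5q_C - 2(q_X) = 0.
So q_X = (65 - 2q_C)/7 and q_C = (41 - 2q_X)/5.
Solving the pair: q_X = 243/31, q_C = 157/31.
Price P = 73 - 2·(400/31) = 1463/31.
Xenon's profit: (1463/31)·(243/31) - 8·(243/31) - (3/2)(243/31)² = 215.0588.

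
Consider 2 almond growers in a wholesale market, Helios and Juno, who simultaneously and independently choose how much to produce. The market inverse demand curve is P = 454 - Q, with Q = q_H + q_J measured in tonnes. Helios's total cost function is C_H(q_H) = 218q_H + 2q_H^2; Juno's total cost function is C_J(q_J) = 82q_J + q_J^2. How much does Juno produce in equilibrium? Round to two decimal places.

86.78

Helios's profit: π_H = (454 - Q)q_H - (218q_H + 2q_H²). Setting ∂π_H/∂q_H = 0: 236 - 6q_H - (q_J) = 0.
Juno's first-order condition: 372 - 4q_J - (q_H) = 0.
Best responses: q_H = (236 - q_J)/6, q_J = (372 - q_H)/4.
Substituting one into the other gives q_H = 572/23 and q_J = 1996/23.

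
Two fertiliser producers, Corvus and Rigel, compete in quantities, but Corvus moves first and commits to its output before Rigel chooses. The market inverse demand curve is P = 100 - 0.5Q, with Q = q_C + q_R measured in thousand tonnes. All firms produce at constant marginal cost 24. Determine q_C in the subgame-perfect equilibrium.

76

Solve by backward induction. Given q_C, the follower Rigel maximises π_R = (100 - (1/2)q_C - (1/2)q_R)q_R - 24q_R.
Follower FOC: 76 - (1/2)q_C - q_R = 0, so q_R(q_C) = (76 - (1/2)q_C).
The leader anticipates this reaction. Substituting into P = 100 - 0.5Q gives P = 62 - (1/4)q_C, so π_C = (62 - (1/4)q_C)q_C - 24q_C.
Maximising: ∂π_C/∂q_C = 38 - (1/2)q_C = 0, giving q_C = 76.
Then q_R = (76 - (1/2)·76) = 38.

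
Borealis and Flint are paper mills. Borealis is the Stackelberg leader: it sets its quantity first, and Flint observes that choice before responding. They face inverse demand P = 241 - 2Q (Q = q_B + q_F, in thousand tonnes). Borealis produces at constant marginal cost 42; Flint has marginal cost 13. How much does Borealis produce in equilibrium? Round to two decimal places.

42.50

The follower Flint best-responds to any q_B: π_F = (241 - 2Q)q_F - 13q_F.
∂π_F/∂q_F = 228 - 2q_B - 4q_F = 0 gives the reaction function q_F = (228 - 2q_B)/4.
Borealis substitutes q_F(q_B) into its own profit: π_B = q_B(241 - 2q_B - (228 - 2q_B)/2) - 42q_B = (127 - q_B)q_B - 42q_B.
Leader FOC: 85 - 2q_B = 0, so q_B = 85/2.
Then q_F = (228 - 2·(85/2))/4 = 143/4.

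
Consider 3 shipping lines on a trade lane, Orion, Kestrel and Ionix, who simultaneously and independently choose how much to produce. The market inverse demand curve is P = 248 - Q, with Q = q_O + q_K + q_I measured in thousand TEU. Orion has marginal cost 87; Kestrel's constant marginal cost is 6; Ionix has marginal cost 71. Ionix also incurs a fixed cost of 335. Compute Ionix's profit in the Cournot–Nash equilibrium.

689

Orion's profit: π_O = (248 - Q)q_O - (87q_O). Setting ∂π_O/∂q_O = 0: 161 - 2q_O - (q_K + q_I) = 0.
Kestrel's profit: π_K = (248 - Q)q_K - (6q_K). Setting ∂π_K/∂q_K = 0: 242 - 2q_K - (q_O + q_I) = 0.
Ionix's profit: π_I = (248 - Q)q_I - (71q_I). Setting ∂π_I/∂q_I = 0: 177 - 2q_I - (q_O + q_K) = 0.
Adding the 3 first-order conditions: 580 − 4Q = 0, so Q = 145.
Back-substituting: q_O = (161 − 145) = 16, q_K = (242 − 145) = 97, q_I = (177 − 145) = 32.
Price P = 248 - 145 = 103.
Ionix's profit: (103 - 71)·32 - 335 = 689.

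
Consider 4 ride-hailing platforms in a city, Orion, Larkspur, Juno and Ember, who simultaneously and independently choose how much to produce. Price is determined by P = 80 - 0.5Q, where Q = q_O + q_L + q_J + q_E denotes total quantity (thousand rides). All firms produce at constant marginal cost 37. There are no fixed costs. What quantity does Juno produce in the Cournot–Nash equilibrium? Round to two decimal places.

A representative firm's profit is π_i = q_i(80 - 0.5Q) - 37q_i.
Setting ∂π_i/∂q_i = 0 with rivals' quantities fixed: 43 - q_i - (1/2)·Σ_{j≠i} q_j = 0.
By symmetry each firm produces the same amount; substituting Σ_{j≠i} q_j = 3q_i yields q_i = 43/(5/2) = 86/5.

17.20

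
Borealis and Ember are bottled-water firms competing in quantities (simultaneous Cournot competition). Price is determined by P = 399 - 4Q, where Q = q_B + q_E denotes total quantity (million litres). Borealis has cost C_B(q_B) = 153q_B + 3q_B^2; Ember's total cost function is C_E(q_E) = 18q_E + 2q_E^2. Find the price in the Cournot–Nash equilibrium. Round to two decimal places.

246.95

Borealis's profit: π_B = (399 - 4Q)q_B - (153q_B + 3q_B²). Setting ∂π_B/∂q_B = 0: 246 - 14q_B - 4(q_E) = 0.
Ember's first-order condition: 381 - 12q_E - 4(q_B) = 0.
Best responses: q_B = (246 - 4q_E)/14, q_E = (381 - 4q_B)/12.
Substituting one into the other gives q_B = 357/38 and q_E = 28.6184.
Total output Q = 38.0132, so price P = 399 - 4·38.0132 = 246.9474.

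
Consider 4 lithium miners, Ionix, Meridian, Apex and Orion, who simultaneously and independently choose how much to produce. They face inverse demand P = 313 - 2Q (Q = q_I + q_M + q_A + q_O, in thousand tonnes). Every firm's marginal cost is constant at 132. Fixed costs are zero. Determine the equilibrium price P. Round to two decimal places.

A representative firm's profit is π_i = q_i(313 - 2Q) - 132q_i.
Setting ∂π_i/∂q_i = 0 with rivals' quantities fixed: 181 - 4q_i - 2·Σ_{j≠i} q_j = 0.
By symmetry each firm produces the same amount; substituting Σ_{j≠i} q_j = 3q_i yields q_i = 181/10.
Total output Q = 362/5, so price P = 313 - 2·(362/5) = 841/5.

168.20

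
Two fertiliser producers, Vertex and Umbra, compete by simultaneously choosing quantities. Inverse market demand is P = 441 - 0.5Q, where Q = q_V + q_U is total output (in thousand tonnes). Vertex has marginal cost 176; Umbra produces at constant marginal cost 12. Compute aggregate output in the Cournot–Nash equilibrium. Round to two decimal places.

462.67

Vertex's profit: π_V = (441 - 0.5Q)q_V - (176q_V). Setting ∂π_V/∂q_V = 0: 265 - q_V - (1/2)(q_U) = 0.
Umbra's profit: π_U = (441 - 0.5Q)q_U - (12q_U). Setting ∂π_U/∂q_U = 0: 429 - q_U - (1/2)(q_V) = 0.
Rearranging gives the reaction functions q_V = (265 - (1/2)q_U) and q_U = (429 - (1/2)q_V).
Substituting one into the other gives q_V = 202/3 and q_U = 1186/3.
Total output Q = 202/3 + 1186/3 = 1388/3.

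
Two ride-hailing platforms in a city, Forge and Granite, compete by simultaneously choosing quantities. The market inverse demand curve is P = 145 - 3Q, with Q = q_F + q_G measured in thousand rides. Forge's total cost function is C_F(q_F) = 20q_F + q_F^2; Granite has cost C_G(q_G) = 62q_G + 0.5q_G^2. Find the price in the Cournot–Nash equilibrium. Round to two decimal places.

Forge's profit: π_F = (145 - 3Q)q_F - (20q_F + q_F²). Setting ∂π_F/∂q_F = 0: 125 - 8q_F - 3(q_G) = 0.
Granite's first-order condition: 83 - 7q_G - 3(q_F) = 0.
So q_F = (125 - 3q_G)/8 and q_G = (83 - 3q_F)/7.
Solving the pair: q_F = 626/47, q_G = 289/47.
Total output Q = 915/47, so price P = 145 - 3·(915/47) = 86.5957.

86.60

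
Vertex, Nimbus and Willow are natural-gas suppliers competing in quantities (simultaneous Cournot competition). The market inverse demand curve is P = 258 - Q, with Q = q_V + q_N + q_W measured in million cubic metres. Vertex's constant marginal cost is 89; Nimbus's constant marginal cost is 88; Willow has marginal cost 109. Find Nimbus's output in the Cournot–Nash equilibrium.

48

Vertex's profit: π_V = (258 - Q)q_V - (89q_V). Setting ∂π_V/∂q_V = 0: 169 - 2q_V - (q_N + q_W) = 0.
Nimbus's profit: π_N = (258 - Q)q_N - (88q_N). Setting ∂π_N/∂q_N = 0: 170 - 2q_N - (q_V + q_W) = 0.
Willow's profit: π_W = (258 - Q)q_W - (109q_W). Setting ∂π_W/∂q_W = 0: 149 - 2q_W - (q_V + q_N) = 0.
Adding the 3 first-order conditions: 488 − 4Q = 0, so Q = 122.
Back-substituting: q_V = (169 − 122) = 47, q_N = (170 − 122) = 48, q_W = (149 − 122) = 27.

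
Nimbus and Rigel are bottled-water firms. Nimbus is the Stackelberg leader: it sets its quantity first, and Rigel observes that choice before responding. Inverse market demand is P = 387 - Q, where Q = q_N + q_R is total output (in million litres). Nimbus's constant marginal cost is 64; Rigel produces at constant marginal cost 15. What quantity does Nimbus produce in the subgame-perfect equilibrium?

The follower Rigel best-responds to any q_N: π_R = (387 - Q)q_R - 15q_R.
∂π_R/∂q_R = 372 - q_N - 2q_R = 0 gives the reaction function q_R = (372 - q_N)/2.
The leader anticipates this reaction. Substituting into P = 387 - Q gives P = 201 - (1/2)q_N, so π_N = (201 - (1/2)q_N)q_N - 64q_N.
Maximising: ∂π_N/∂q_N = 137 - q_N = 0, giving q_N = 137.
Then q_R = (372 - 137)/2 = 235/2.

137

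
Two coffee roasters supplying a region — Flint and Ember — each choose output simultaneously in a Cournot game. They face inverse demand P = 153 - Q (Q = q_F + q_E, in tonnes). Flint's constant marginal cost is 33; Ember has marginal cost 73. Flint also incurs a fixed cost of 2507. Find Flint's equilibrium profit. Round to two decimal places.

Flint's profit: π_F = (153 - Q)q_F - (33q_F). Setting ∂π_F/∂q_F = 0: 120 - 2q_F - (q_E) = 0.
Ember's first-order condition: 80 - 2q_E - (q_F) = 0.
Rearranging gives the reaction functions q_F = (120 - q_E)/2 and q_E = (80 - q_F)/2.
Substituting one into the other gives q_F = 160/3 and q_E = 40/3.
Price P = 153 - 200/3 = 259/3.
Flint's profit: (259/3 - 33)·(160/3) - 2507 = 337.4444.

337.44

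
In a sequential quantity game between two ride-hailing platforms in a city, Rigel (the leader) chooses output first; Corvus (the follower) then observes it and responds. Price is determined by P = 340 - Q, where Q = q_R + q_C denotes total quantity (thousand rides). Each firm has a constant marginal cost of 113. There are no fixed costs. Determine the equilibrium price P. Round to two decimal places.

169.75

Solve by backward induction. Given q_R, the follower Corvus maximises π_C = (340 - q_R - q_C)q_C - 113q_C.
Setting the follower's marginal profit to zero, 227 - q_R - 2q_C = 0, i.e. q_C = (227 - q_R)/2.
Rigel substitutes q_C(q_R) into its own profit: π_R = q_R(340 - q_R - (227 - q_R)/2) - 113q_R = (453/2 - (1/2)q_R)q_R - 113q_R.
Maximising: ∂π_R/∂q_R = 227/2 - q_R = 0, giving q_R = 227/2.
Then q_C = (227 - 227/2)/2 = 227/4.
Total output Q = 681/4, so price P = 340 - 681/4 = 679/4.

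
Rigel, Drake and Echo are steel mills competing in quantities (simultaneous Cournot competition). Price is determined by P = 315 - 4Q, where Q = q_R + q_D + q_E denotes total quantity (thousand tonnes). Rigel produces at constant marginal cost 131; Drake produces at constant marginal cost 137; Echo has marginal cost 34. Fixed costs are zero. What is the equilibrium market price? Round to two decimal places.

Rigel's profit: π_R = (315 - 4Q)q_R - (131q_R). Setting ∂π_R/∂q_R = 0: 184 - 8q_R - 4(q_D + q_E) = 0.
Drake's first-order condition: 178 - 8q_D - 4(q_R + q_E) = 0.
Echo's first-order condition: 281 - 8q_E - 4(q_R + q_D) = 0.
Adding the 3 first-order conditions: 643 − 16Q = 0, so Q = 643/16.
Back-substituting: q_R = (184 − 643/4)/4 = 93/16, q_D = (178 − 643/4)/4 = 69/16, q_E = (281 − 643/4)/4 = 481/16.
Total output Q = 643/16, so price P = 315 - 4·(643/16) = 617/4.

154.25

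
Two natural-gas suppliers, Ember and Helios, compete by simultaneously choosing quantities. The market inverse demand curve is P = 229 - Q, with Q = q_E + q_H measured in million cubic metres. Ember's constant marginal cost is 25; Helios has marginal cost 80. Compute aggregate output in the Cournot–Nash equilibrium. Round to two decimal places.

Ember's profit: π_E = (229 - Q)q_E - (25q_E). Setting ∂π_E/∂q_E = 0: 204 - 2q_E - (q_H) = 0.
Helios's profit: π_H = (229 - Q)q_H - (80q_H). Setting ∂π_H/∂q_H = 0: 149 - 2q_H - (q_E) = 0.
Rearranging gives the reaction functions q_E = (204 - q_H)/2 and q_H = (149 - q_E)/2.
Substituting one into the other gives q_E = 259/3 and q_H = 94/3.
Total output Q = 259/3 + 94/3 = 353/3.

117.67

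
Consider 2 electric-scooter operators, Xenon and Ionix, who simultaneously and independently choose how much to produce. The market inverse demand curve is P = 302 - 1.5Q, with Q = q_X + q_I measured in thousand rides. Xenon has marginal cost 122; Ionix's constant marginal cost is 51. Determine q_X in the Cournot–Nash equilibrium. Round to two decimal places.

Xenon's profit: π_X = (302 - 1.5Q)q_X - (122q_X). Setting ∂π_X/∂q_X = 0: 180 - 3q_X - (3/2)(q_I) = 0.
Ionix's first-order condition: 251 - 3q_I - (3/2)(q_X) = 0.
Best responses: q_X = (180 - (3/2)q_I)/3, q_I = (251 - (3/2)q_X)/3.
Solving the pair: q_X = 218/9, q_I = 644/9.

24.22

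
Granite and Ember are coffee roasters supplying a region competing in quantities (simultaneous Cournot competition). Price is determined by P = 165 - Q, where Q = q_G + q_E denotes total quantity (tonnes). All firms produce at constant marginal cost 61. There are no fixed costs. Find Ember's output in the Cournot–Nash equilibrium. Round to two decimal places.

Each firm earns π_i = (165 - Q)q_i - 61q_i.
First-order condition (treating rivals' output as given): 104 - 2q_i - q_j = 0.
With identical firms every q_j equals q_i, so q_j = q_i and 104 = 3q_i, giving q_i = 104/3.

34.67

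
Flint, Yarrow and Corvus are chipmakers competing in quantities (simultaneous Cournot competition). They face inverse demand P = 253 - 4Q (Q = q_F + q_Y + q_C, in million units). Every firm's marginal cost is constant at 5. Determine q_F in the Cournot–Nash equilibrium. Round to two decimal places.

Each firm earns π_i = (253 - 4Q)q_i - 5q_i.
Setting ∂π_i/∂q_i = 0 with rivals' quantities fixed: 248 - 8q_i - 4·Σ_{j≠i} q_j = 0.
With identical firms every q_j equals q_i, so Σ_{j≠i} q_j = 2q_i and 248 = 16q_i, giving q_i = 31/2.

15.50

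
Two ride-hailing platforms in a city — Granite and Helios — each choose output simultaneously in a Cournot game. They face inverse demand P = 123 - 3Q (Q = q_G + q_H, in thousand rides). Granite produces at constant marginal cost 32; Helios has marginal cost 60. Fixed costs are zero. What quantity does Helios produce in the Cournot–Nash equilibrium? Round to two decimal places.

3.89

Granite's profit: π_G = (123 - 3Q)q_G - (32q_G). Setting ∂π_G/∂q_G = 0: 91 - 6q_G - 3(q_H) = 0.
Helios's first-order condition: 63 - 6q_H - 3(q_G) = 0.
Rearranging gives the reaction functions q_G = (91 - 3q_H)/6 and q_H = (63 - 3q_G)/6.
Solving the pair: q_G = 119/9, q_H = 35/9.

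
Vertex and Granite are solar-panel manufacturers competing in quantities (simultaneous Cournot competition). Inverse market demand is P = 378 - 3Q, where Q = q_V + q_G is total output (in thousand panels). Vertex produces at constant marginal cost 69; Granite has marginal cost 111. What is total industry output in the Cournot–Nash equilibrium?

64

Vertex's profit: π_V = (378 - 3Q)q_V - (69q_V). Setting ∂π_V/∂q_V = 0: 309 - 6q_V - 3(q_G) = 0.
Granite's first-order condition: 267 - 6q_G - 3(q_V) = 0.
Best responses: q_V = (309 - 3q_G)/6, q_G = (267 - 3q_V)/6.
Solving the pair: q_V = 39, q_G = 25.
Total output Q = 39 + 25 = 64.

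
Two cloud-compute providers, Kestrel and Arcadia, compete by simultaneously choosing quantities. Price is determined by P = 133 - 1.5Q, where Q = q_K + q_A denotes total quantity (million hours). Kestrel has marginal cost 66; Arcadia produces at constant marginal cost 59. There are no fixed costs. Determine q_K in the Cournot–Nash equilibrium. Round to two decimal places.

Kestrel's profit: π_K = (133 - 1.5Q)q_K - (66q_K). Setting ∂π_K/∂q_K = 0: 67 - 3q_K - (3/2)(q_A) = 0.
Arcadia's first-order condition: 74 - 3q_A - (3/2)(q_K) = 0.
Best responses: q_K = (67 - (3/2)q_A)/3, q_A = (74 - (3/2)q_K)/3.
Solving the pair: q_K = 40/3, q_A = 18.

13.33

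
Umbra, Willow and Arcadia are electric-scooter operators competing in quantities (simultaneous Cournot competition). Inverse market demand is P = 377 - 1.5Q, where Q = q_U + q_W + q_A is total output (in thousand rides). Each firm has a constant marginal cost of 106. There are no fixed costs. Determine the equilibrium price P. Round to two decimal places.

173.75

A representative firm's profit is π_i = q_i(377 - 1.5Q) - 106q_i.
Setting ∂π_i/∂q_i = 0 with rivals' quantities fixed: 271 - 3q_i - (3/2)·Σ_{j≠i} q_j = 0.
By symmetry each firm produces the same amount; substituting Σ_{j≠i} q_j = 2q_i yields q_i = 271/6.
Total output Q = 271/2, so price P = 377 - (3/2)·(271/2) = 695/4.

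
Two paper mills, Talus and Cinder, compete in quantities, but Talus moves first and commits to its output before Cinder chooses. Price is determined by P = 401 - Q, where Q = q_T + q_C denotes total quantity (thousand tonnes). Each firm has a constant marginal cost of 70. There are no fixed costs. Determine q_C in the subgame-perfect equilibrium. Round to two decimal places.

82.75

Solve by backward induction. Given q_T, the follower Cinder maximises π_C = (401 - q_T - q_C)q_C - 70q_C.
Follower FOC: 331 - q_T - 2q_C = 0, so q_C(q_T) = (331 - q_T)/2.
The leader anticipates this reaction. Substituting into P = 401 - Q gives P = 471/2 - (1/2)q_T, so π_T = (471/2 - (1/2)q_T)q_T - 70q_T.
Maximising: ∂π_T/∂q_T = 331/2 - q_T = 0, giving q_T = 331/2.
Then q_C = (331 - 331/2)/2 = 331/4.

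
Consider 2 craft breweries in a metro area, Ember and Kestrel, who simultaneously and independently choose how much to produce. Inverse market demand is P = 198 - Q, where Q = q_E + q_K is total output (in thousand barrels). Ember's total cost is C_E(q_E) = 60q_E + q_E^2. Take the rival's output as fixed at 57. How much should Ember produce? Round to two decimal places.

20.25

With the rival's output fixed at 57, Ember's profit is π_E = (198 - 57 - q_E)q_E - (60q_E + q_E²) = (141 - q_E)q_E - (60q_E + q_E²).
∂π_E/∂q_E = 81 - 4q_E = 0, so q_E = 81/4.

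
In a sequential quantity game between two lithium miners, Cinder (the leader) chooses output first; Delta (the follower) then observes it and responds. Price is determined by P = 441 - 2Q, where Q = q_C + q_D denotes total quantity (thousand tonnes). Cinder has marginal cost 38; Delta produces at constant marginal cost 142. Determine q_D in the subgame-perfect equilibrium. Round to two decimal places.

Solve by backward induction. Given q_C, the follower Delta maximises π_D = (441 - 2q_C - 2q_D)q_D - 142q_D.
Follower FOC: 299 - 2q_C - 4q_D = 0, so q_D(q_C) = (299 - 2q_C)/4.
Cinder substitutes q_D(q_C) into its own profit: π_C = q_C(441 - 2q_C - (299 - 2q_C)/2) - 38q_C = (583/2 - q_C)q_C - 38q_C.
Maximising: ∂π_C/∂q_C = 507/2 - 2q_C = 0, giving q_C = 507/4.
Then q_D = (299 - 2·(507/4))/4 = 91/8.

11.38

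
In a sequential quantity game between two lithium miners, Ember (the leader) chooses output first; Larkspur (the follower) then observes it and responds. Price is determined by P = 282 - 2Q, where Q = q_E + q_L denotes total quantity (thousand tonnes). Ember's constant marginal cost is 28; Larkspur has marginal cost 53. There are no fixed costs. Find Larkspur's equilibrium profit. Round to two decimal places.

Solve by backward induction. Given q_E, the follower Larkspur maximises π_L = (282 - 2q_E - 2q_L)q_L - 53q_L.
∂π_L/∂q_L = 229 - 2q_E - 4q_L = 0 gives the reaction function q_L = (229 - 2q_E)/4.
Ember substitutes q_L(q_E) into its own profit: π_E = q_E(282 - 2q_E - (229 - 2q_E)/2) - 28q_E = (335/2 - q_E)q_E - 28q_E.
Leader FOC: 279/2 - 2q_E = 0, so q_E = 279/4.
Then q_L = (229 - 2·(279/4))/4 = 179/8.
Price P = 282 - 2·(737/8) = 391/4.
Larkspur's profit: (391/4 - 53)·(179/8) = 1001.2813.

1001.28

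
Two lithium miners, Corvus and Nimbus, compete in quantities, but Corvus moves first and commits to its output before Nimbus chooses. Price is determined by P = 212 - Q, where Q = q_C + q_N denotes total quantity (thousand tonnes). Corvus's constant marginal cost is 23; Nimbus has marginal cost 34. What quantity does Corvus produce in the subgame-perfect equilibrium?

The follower Nimbus best-responds to any q_C: π_N = (212 - Q)q_N - 34q_N.
Follower FOC: 178 - q_C - 2q_N = 0, so q_N(q_C) = (178 - q_C)/2.
Corvus substitutes q_N(q_C) into its own profit: π_C = q_C(212 - q_C - (178 - q_C)/2) - 23q_C = (123 - (1/2)q_C)q_C - 23q_C.
Leader FOC: 100 - q_C = 0, so q_C = 100.
Then q_N = (178 - 100)/2 = 39.

100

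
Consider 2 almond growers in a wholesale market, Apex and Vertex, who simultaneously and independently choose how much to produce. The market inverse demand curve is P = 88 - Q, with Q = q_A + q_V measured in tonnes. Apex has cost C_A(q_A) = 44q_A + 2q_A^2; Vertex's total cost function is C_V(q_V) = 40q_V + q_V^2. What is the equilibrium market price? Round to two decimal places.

71.83

Apex's profit: π_A = (88 - Q)q_A - (44q_A + 2q_A²). Setting ∂π_A/∂q_A = 0: 44 - 6q_A - (q_V) = 0.
Vertex's profit: π_V = (88 - Q)q_V - (40q_V + q_V²). Setting ∂π_V/∂q_V = 0: 48 - 4q_V - (q_A) = 0.
Best responses: q_A = (44 - q_V)/6, q_V = (48 - q_A)/4.
Substituting one into the other gives q_A = 128/23 and q_V = 244/23.
Total output Q = 372/23, so price P = 88 - 372/23 = 1652/23.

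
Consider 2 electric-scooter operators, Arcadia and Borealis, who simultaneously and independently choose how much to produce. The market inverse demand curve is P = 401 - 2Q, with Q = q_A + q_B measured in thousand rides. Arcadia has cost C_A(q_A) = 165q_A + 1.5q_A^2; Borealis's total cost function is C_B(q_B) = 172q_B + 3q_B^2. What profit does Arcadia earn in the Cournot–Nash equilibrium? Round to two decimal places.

Arcadia's profit: π_A = (401 - 2Q)q_A - (165q_A + (3/2)q_A²). Setting ∂π_A/∂q_A = 0: 236 - 7q_A - 2(q_B) = 0.
Borealis's profit: π_B = (401 - 2Q)q_B - (172q_B + 3q_B²). Setting ∂π_B/∂q_B = 0: 229 - 10q_B - 2(q_A) = 0.
So q_A = (236 - 2q_B)/7 and q_B = (229 - 2q_A)/10.
Substituting one into the other gives q_A = 317/11 and q_B = 377/22.
Price P = 401 - 2·(1011/22) = 309.0909.
Arcadia's profit: 309.0909·(317/11) - 165·(317/11) - (3/2)(317/11)² = 2906.7066.

2906.71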